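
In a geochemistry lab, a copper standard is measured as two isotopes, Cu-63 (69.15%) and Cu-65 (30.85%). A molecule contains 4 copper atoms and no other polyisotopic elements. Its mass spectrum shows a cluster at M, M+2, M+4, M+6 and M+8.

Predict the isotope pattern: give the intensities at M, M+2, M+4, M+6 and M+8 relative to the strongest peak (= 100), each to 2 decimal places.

56.04 : 100.00 : 66.92 : 19.90 : 2.22

Each Cu atom is independently Cu-63 (p = 0.6915) or Cu-65 (q = 0.3085); the cluster is the binomial expansion (p + q)^4.
P(M) = 0.6915^4 = 0.228649
P(M+2) = 4 × 0.6915^3 × 0.3085^1 = 0.408030
P(M+4) = 6 × 0.6915^2 × 0.3085^2 = 0.273052
P(M+6) = 4 × 0.6915^1 × 0.3085^3 = 0.081212
P(M+8) = 0.3085^4 = 0.009058
The M+2 peak is largest (0.408030); scaling to 100 gives 56.04 : 100.00 : 66.92 : 19.90 : 2.22.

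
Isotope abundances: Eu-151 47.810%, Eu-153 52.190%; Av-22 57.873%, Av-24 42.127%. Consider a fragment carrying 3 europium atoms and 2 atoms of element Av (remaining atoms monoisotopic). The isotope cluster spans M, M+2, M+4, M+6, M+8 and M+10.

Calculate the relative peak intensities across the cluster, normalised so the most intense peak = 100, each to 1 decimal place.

11.3 : 53.3 : 100.0 : 92.9 : 42.7 : 7.8

Europium pattern (n=3): 0.10928391 : 0.3578871 : 0.39067407 : 0.14215492
Element Av pattern (n=2): 0.33492841 : 0.48760317 : 0.17746841
Convolve the two distributions (both contribute in 2-u steps):
  M: 0.10928391×0.33492841 = 0.036602
  M+2: 0.10928391×0.48760317 + 0.3578871×0.33492841 = 0.173154
  M+4: 0.10928391×0.17746841 + 0.3578871×0.48760317 + 0.39067407×0.33492841 = 0.324749
  M+6: 0.3578871×0.17746841 + 0.39067407×0.48760317 + 0.14215492×0.33492841 = 0.301619
  M+8: 0.39067407×0.17746841 + 0.14215492×0.48760317 = 0.138647
  M+10: 0.14215492×0.17746841 = 0.025228
Scale to base peak (0.324749) = 100: 11.3 : 53.3 : 100.0 : 92.9 : 42.7 : 7.8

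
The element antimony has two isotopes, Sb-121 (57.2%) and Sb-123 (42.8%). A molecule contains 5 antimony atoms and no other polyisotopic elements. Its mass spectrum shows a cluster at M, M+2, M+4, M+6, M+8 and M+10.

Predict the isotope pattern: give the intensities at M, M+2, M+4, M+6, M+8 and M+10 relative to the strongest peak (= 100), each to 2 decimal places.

Expanding (0.572 + 0.428)^5:
P(M) = 0.572^5 = 0.061232
P(M+2) = 5 × 0.572^4 × 0.428^1 = 0.229086
P(M+4) = 10 × 0.572^3 × 0.428^2 = 0.342827
P(M+6) = 10 × 0.572^2 × 0.428^3 = 0.256521
P(M+8) = 5 × 0.572^1 × 0.428^4 = 0.095971
P(M+10) = 0.428^5 = 0.014362
The M+4 peak is largest (0.342827); scaling to 100 gives 17.86 : 66.82 : 100.00 : 74.83 : 27.99 : 4.19.

17.86 : 66.82 : 100.00 : 74.83 : 27.99 : 4.19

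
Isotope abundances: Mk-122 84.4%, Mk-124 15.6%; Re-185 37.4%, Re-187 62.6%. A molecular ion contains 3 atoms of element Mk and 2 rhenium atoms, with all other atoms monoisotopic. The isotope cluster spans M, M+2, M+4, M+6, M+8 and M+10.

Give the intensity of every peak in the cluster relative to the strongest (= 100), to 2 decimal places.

21.01 : 81.97 : 100.00 : 39.97 : 6.48 : 0.37

Element Mk pattern (n=3): 0.60121158 : 0.33337325 : 0.06161875 : 0.00379642
Rhenium pattern (n=2): 0.139876 : 0.468248 : 0.391876
Convolve the two distributions (both contribute in 2-u steps):
  M: 0.60121158×0.139876 = 0.084095
  M+2: 0.60121158×0.468248 + 0.33337325×0.139876 = 0.328147
  M+4: 0.60121158×0.391876 + 0.33337325×0.468248 + 0.06161875×0.139876 = 0.400321
  M+6: 0.33337325×0.391876 + 0.06161875×0.468248 + 0.00379642×0.139876 = 0.160025
  M+8: 0.06161875×0.391876 + 0.00379642×0.468248 = 0.025925
  M+10: 0.00379642×0.391876 = 0.001488
Scale to base peak (0.400321) = 100: 21.01 : 81.97 : 100.00 : 39.97 : 6.48 : 0.37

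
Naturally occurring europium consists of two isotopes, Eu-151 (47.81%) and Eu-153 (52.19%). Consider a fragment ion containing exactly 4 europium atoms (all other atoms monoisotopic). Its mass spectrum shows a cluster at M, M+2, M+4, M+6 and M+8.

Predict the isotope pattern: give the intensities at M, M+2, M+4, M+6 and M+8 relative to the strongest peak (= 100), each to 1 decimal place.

14.0 : 61.1 : 100.0 : 72.8 : 19.9

The 4 Eu atoms are independent, so intensities follow the terms of (0.4781 + 0.5219)^4.
P(M) = 0.4781^4 = 0.052249
P(M+2) = 4 × 0.4781^3 × 0.5219^1 = 0.228141
P(M+4) = 6 × 0.4781^2 × 0.5219^2 = 0.373563
P(M+6) = 4 × 0.4781^1 × 0.5219^3 = 0.271857
P(M+8) = 0.5219^4 = 0.074191
The M+4 peak is largest (0.373563); scaling to 100 gives 14.0 : 61.1 : 100.0 : 72.8 : 19.9.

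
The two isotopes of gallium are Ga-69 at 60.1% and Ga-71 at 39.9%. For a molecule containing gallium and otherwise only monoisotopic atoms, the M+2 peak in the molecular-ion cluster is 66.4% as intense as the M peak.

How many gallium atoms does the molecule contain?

1

For n independent Ga atoms, I(M+2)/I(M) = n · (abundance Ga-71) / (abundance Ga-69) = n · 0.399/0.601.
n = 0.664 × 0.601/0.399 = 1.00 ≈ 1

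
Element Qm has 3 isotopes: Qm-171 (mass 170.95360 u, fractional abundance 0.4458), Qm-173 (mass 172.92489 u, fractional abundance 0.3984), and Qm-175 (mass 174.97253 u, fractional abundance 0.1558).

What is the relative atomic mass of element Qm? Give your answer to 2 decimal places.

172.37 u

The abundance-weighted mean is 0.4458 × 170.95360 + 0.3984 × 172.92489 + 0.1558 × 174.97253
= 76.211115 + 68.893276 + 27.260720 = 172.365111 u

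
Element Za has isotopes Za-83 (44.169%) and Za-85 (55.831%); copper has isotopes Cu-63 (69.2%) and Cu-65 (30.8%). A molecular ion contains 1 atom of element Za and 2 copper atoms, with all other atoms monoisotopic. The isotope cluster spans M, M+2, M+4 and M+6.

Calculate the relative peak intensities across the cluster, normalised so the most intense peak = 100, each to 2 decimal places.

46.42 : 100.00 : 61.43 : 11.62

Element Za pattern (n=1): 0.44169 : 0.55831
Copper pattern (n=2): 0.478864 : 0.426272 : 0.094864
Convolve the two distributions (both contribute in 2-u steps):
  M: 0.44169×0.478864 = 0.211509
  M+2: 0.44169×0.426272 + 0.55831×0.478864 = 0.455635
  M+4: 0.44169×0.094864 + 0.55831×0.426272 = 0.279892
  M+6: 0.55831×0.094864 = 0.052964
Scale to base peak (0.455635) = 100: 46.42 : 100.00 : 61.43 : 11.62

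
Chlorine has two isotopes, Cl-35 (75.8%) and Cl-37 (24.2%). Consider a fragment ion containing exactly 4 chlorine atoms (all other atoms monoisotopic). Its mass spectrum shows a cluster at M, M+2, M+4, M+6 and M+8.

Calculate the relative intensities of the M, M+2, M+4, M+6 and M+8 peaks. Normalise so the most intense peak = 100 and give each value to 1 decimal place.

Each Cl atom is independently Cl-35 (p = 0.758) or Cl-37 (q = 0.242); the cluster is the binomial expansion (p + q)^4.
P(M) = 0.758^4 = 0.330124
P(M+2) = 4 × 0.758^3 × 0.242^1 = 0.421583
P(M+4) = 6 × 0.758^2 × 0.242^2 = 0.201893
P(M+6) = 4 × 0.758^1 × 0.242^3 = 0.042971
P(M+8) = 0.242^4 = 0.003430
The M+2 peak is largest (0.421583); scaling to 100 gives 78.3 : 100.0 : 47.9 : 10.2 : 0.8.

78.3 : 100.0 : 47.9 : 10.2 : 0.8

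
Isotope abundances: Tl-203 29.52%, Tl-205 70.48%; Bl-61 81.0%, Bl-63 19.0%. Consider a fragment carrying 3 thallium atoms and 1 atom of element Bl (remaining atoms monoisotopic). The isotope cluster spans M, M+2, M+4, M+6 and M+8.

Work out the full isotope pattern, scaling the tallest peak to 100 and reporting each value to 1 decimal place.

5.3 : 39.4 : 100.0 : 93.8 : 17.0

Thallium pattern (n=3): 0.02572463 : 0.18425524 : 0.43991564 : 0.35010449
Element Bl pattern (n=1): 0.8100 : 0.1900
Convolve the two distributions (both contribute in 2-u steps):
  M: 0.02572463×0.8100 = 0.020837
  M+2: 0.02572463×0.1900 + 0.18425524×0.8100 = 0.154134
  M+4: 0.18425524×0.1900 + 0.43991564×0.8100 = 0.391340
  M+6: 0.43991564×0.1900 + 0.35010449×0.8100 = 0.367169
  M+8: 0.35010449×0.1900 = 0.066520
Scale to base peak (0.391340) = 100: 5.3 : 39.4 : 100.0 : 93.8 : 17.0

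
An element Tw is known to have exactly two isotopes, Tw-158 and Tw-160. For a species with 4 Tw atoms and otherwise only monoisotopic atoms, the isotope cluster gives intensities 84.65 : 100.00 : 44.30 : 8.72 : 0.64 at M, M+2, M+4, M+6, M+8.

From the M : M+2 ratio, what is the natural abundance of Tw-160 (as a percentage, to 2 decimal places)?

If p is the fraction of Tw that is Tw-158, then I(M+2)/I(M) = [C(4,1)·p^3·(1−p)] / p^4 = 4·(1−p)/p = 100.00/84.65 = 1.1813
(1−p)/p = 1.1813/4 = 0.2953  ⇒  p = 1/(1 + 0.2953) = 0.7720
Tw-158: 77.20%, Tw-160: 22.80%.

22.80%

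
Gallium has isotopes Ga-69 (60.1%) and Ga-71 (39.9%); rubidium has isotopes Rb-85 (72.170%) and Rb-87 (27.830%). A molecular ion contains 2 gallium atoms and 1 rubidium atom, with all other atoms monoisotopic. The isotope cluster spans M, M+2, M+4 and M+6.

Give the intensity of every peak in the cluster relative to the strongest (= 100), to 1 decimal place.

58.4 : 100.0 : 55.6 : 9.9

Gallium pattern (n=2): 0.361201 : 0.479598 : 0.159201
Rubidium pattern (n=1): 0.7217 : 0.2783
Convolve the two distributions (both contribute in 2-u steps):
  M: 0.361201×0.7217 = 0.260679
  M+2: 0.361201×0.2783 + 0.479598×0.7217 = 0.446648
  M+4: 0.479598×0.2783 + 0.159201×0.7217 = 0.248367
  M+6: 0.159201×0.2783 = 0.044306
Scale to base peak (0.446648) = 100: 58.4 : 100.0 : 55.6 : 9.9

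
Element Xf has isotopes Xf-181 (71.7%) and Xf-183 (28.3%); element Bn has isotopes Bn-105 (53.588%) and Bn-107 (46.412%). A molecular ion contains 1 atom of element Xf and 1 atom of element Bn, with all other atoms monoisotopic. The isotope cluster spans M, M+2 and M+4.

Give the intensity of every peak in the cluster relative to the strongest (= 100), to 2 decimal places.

Element Xf pattern (n=1): 0.7170 : 0.2830
Element Bn pattern (n=1): 0.53588 : 0.46412
Convolve the two distributions (both contribute in 2-u steps):
  M: 0.7170×0.53588 = 0.384226
  M+2: 0.7170×0.46412 + 0.2830×0.53588 = 0.484428
  M+4: 0.2830×0.46412 = 0.131346
Scale to base peak (0.484428) = 100: 79.32 : 100.00 : 27.11

79.32 : 100.00 : 27.11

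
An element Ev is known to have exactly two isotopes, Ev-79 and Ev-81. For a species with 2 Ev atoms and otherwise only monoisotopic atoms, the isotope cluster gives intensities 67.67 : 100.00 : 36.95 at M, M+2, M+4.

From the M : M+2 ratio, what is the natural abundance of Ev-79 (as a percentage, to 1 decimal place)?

57.5%

Write p for the Ev-79 fraction. I(M+2)/I(M) = [C(2,1)·p^1·(1−p)] / p^2 = 2·(1−p)/p = 100.00/67.67 = 1.4778
(1−p)/p = 1.4778/2 = 0.7389  ⇒  p = 1/(1 + 0.7389) = 0.5751
Ev-79: 57.5%, Ev-81: 42.5%.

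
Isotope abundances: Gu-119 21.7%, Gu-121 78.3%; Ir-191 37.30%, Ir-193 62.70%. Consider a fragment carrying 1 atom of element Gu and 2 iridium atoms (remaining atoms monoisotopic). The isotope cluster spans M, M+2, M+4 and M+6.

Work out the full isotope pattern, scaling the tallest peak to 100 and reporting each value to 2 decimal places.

Element Gu pattern (n=1): 0.2170 : 0.7830
Iridium pattern (n=2): 0.139129 : 0.467742 : 0.393129
Convolve the two distributions (both contribute in 2-u steps):
  M: 0.2170×0.139129 = 0.030191
  M+2: 0.2170×0.467742 + 0.7830×0.139129 = 0.210438
  M+4: 0.2170×0.393129 + 0.7830×0.467742 = 0.451551
  M+6: 0.7830×0.393129 = 0.307820
Scale to base peak (0.451551) = 100: 6.69 : 46.60 : 100.00 : 68.17

6.69 : 46.60 : 100.00 : 68.17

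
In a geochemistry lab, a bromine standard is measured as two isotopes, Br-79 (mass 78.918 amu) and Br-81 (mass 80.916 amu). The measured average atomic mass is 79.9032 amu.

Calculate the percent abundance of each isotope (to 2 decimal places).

Writing the weighted mean with unknown fraction x of Br-79:
78.918·x + 80.916·(1 − x) = 79.9032
(78.918 − 80.916)·x = 79.9032 − 80.916
x = -1.0128 / -1.998 = 0.50691 → 50.69% Br-79, 49.31% Br-81.

Br-79: 50.69%, Br-81: 49.31%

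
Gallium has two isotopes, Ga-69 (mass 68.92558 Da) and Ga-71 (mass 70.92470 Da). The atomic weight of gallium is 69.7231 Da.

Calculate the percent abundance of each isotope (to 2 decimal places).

Ga-69: 60.11%, Ga-71: 39.89%

With x = fraction of Ga-69 (so Ga-71 is 1 − x):
68.92558·x + 70.92470·(1 − x) = 69.7231
(68.92558 − 70.92470)·x = 69.7231 − 70.92470
x = -1.20160 / -1.99912 = 0.60106 → 60.11% Ga-69, 39.89% Ga-71.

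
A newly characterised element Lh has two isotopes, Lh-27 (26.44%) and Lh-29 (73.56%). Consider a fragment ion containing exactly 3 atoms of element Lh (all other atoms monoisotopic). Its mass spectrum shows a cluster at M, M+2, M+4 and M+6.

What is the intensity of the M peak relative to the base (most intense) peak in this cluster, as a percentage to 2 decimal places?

4.31%

Term probabilities: M 0.0185, M+2 0.1543, M+4 0.4292, M+6 0.3980. Base peak = M+4.
P(M+4) = C(3,2) × 0.2644^1 × 0.7356^2 = 3 × 0.2644 × 0.54110736 = 0.429206 (base)
P(M) = C(3,0) × 0.2644^3 × 0.7356^0 = 1 × 0.01848351 × 1.0000 = 0.018484
Relative intensity = 0.018484 / 0.429206 × 100 = 4.31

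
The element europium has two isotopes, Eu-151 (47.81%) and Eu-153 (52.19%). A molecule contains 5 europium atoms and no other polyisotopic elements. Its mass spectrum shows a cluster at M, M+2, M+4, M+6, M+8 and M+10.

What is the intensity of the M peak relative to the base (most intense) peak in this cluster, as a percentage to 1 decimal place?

Term probabilities: M 0.0250, M+2 0.1363, M+4 0.2977, M+6 0.3249, M+8 0.1774, M+10 0.0387. Base peak = M+6.
P(M+6) = C(5,3) × 0.4781^2 × 0.5219^3 = 10 × 0.22857961 × 0.14215492 = 0.324937 (base)
P(M) = C(5,0) × 0.4781^5 × 0.5219^0 = 1 × 0.02498007 × 1.0000 = 0.024980
Relative intensity = 0.024980 / 0.324937 × 100 = 7.7

7.7%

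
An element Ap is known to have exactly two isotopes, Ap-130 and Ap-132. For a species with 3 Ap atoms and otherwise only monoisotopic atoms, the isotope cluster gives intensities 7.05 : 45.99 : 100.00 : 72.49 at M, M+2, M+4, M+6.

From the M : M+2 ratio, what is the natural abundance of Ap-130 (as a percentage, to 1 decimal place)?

31.5%

Let p = fractional abundance of Ap-130. I(M+2)/I(M) = [C(3,1)·p^2·(1−p)] / p^3 = 3·(1−p)/p = 45.99/7.05 = 6.5234
(1−p)/p = 6.5234/3 = 2.1745  ⇒  p = 1/(1 + 2.1745) = 0.3150
Ap-130: 31.5%, Ap-132: 68.5%.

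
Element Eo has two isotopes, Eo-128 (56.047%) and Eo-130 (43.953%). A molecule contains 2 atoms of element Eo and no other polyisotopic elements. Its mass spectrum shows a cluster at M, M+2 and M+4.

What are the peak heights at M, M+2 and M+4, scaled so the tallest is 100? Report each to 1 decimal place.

63.8 : 100.0 : 39.2

Each Eo atom is independently Eo-128 (p = 0.56047) or Eo-130 (q = 0.43953); the cluster is the binomial expansion (p + q)^2.
P(M) = 0.56047^2 = 0.314127
P(M+2) = 2 × 0.56047^1 × 0.43953^1 = 0.492687
P(M+4) = 0.43953^2 = 0.193187
The M+2 peak is largest (0.492687); scaling to 100 gives 63.8 : 100.0 : 39.2.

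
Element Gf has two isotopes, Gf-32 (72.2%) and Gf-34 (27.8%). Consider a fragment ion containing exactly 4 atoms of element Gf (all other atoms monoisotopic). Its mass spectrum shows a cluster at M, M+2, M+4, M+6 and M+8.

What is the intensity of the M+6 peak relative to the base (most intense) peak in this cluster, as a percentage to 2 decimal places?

14.83%

Binomial terms of (0.722 + 0.278)^4: M 0.2717, M+2 0.4185, M+4 0.2417, M+6 0.0620, M+8 0.0060 → M+2 is the base peak.
P(M+2) = C(4,1) × 0.722^3 × 0.278^1 = 4 × 0.37636705 × 0.2780 = 0.418520 (base)
P(M+6) = C(4,3) × 0.722^1 × 0.278^3 = 4 × 0.7220 × 0.02148495 = 0.062049
Relative intensity = 0.062049 / 0.418520 × 100 = 14.83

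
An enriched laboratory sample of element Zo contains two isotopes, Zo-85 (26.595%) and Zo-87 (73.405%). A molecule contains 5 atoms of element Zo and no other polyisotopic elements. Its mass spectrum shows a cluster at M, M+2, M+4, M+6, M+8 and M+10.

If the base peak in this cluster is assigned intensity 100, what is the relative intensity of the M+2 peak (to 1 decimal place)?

Binomial terms of (0.26595 + 0.73405)^5: M 0.0013, M+2 0.0184, M+4 0.1014, M+6 0.2798, M+8 0.3861, M+10 0.2131 → M+8 is the base peak.
P(M+8) = C(5,4) × 0.26595^1 × 0.73405^4 = 5 × 0.26595 × 0.29033712 = 0.386076 (base)
P(M+2) = C(5,1) × 0.26595^4 × 0.73405^1 = 5 × 0.00500265 × 0.73405 = 0.018361
Relative intensity = 0.018361 / 0.386076 × 100 = 4.8

4.8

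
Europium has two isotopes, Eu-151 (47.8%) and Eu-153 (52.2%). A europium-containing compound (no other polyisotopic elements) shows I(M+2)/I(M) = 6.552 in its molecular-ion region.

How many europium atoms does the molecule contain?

With n Eu atoms, P(M+2)/P(M) = C(n,1)·p^(n−1)q / p^n = n·q/p = n · 0.522/0.478.
n = 6.552 × 0.478/0.522 = 6.00 ≈ 6

6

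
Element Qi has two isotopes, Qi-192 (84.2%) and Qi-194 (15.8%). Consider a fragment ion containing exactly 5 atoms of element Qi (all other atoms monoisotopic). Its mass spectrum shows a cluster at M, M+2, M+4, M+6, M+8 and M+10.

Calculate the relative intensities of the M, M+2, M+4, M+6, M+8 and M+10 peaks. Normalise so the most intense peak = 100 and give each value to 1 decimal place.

The 5 Qi atoms are independent, so intensities follow the terms of (0.842 + 0.158)^5.
P(M) = 0.842^5 = 0.423214
P(M+2) = 5 × 0.842^4 × 0.158^1 = 0.397078
P(M+4) = 10 × 0.842^3 × 0.158^2 = 0.149022
P(M+6) = 10 × 0.842^2 × 0.158^3 = 0.027964
P(M+8) = 5 × 0.842^1 × 0.158^4 = 0.002624
P(M+10) = 0.158^5 = 0.000098
The M peak is largest (0.423214); scaling to 100 gives 100.0 : 93.8 : 35.2 : 6.6 : 0.6 : 0.0.

100.0 : 93.8 : 35.2 : 6.6 : 0.6 : 0.0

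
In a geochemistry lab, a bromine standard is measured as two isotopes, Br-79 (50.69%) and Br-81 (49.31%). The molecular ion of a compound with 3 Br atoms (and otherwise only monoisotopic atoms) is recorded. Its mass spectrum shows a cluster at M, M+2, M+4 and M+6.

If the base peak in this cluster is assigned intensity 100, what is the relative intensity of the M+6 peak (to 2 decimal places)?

31.54

Term probabilities: M 0.1302, M+2 0.3801, M+4 0.3698, M+6 0.1199. Base peak = M+2.
P(M+2) = C(3,1) × 0.5069^2 × 0.4931^1 = 3 × 0.25694761 × 0.4931 = 0.380103 (base)
P(M+6) = C(3,3) × 0.5069^0 × 0.4931^3 = 1 × 1.0000 × 0.11989609 = 0.119896
Relative intensity = 0.119896 / 0.380103 × 100 = 31.54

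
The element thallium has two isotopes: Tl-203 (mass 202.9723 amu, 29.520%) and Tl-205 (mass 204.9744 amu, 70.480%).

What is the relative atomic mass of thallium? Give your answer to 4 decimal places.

Ar = Σ fᵢ·mᵢ = 0.29520 × 202.9723 + 0.70480 × 204.9744
= 59.91742 + 144.46596 = 204.38338 amu

204.3834 amu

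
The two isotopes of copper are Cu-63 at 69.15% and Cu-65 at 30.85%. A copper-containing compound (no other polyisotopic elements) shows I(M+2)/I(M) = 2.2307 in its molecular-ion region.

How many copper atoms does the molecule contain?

5

For n independent Cu atoms, I(M+2)/I(M) = n · (abundance Cu-65) / (abundance Cu-63) = n · 0.3085/0.6915.
n = 2.2307 × 0.6915/0.3085 = 5.00 ≈ 5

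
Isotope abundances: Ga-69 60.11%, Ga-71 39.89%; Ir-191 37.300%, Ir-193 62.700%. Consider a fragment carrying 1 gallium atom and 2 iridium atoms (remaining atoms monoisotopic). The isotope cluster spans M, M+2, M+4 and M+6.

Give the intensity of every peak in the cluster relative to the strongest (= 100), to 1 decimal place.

19.8 : 79.6 : 100.0 : 37.1

Gallium pattern (n=1): 0.6011 : 0.3989
Iridium pattern (n=2): 0.139129 : 0.467742 : 0.393129
Convolve the two distributions (both contribute in 2-u steps):
  M: 0.6011×0.139129 = 0.083630
  M+2: 0.6011×0.467742 + 0.3989×0.139129 = 0.336658
  M+4: 0.6011×0.393129 + 0.3989×0.467742 = 0.422892
  M+6: 0.3989×0.393129 = 0.156819
Scale to base peak (0.422892) = 100: 19.8 : 79.6 : 100.0 : 37.1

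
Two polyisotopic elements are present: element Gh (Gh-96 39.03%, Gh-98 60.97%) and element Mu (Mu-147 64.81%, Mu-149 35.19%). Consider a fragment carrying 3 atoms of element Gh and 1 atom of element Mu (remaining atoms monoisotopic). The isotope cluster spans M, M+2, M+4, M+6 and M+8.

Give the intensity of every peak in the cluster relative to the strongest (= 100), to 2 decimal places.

Element Gh pattern (n=3): 0.059456 : 0.27863428 : 0.43526345 : 0.22664627
Element Mu pattern (n=1): 0.6481 : 0.3519
Convolve the two distributions (both contribute in 2-u steps):
  M: 0.059456×0.6481 = 0.038533
  M+2: 0.059456×0.3519 + 0.27863428×0.6481 = 0.201505
  M+4: 0.27863428×0.3519 + 0.43526345×0.6481 = 0.380146
  M+6: 0.43526345×0.3519 + 0.22664627×0.6481 = 0.300059
  M+8: 0.22664627×0.3519 = 0.079757
Scale to base peak (0.380146) = 100: 10.14 : 53.01 : 100.00 : 78.93 : 20.98

10.14 : 53.01 : 100.00 : 78.93 : 20.98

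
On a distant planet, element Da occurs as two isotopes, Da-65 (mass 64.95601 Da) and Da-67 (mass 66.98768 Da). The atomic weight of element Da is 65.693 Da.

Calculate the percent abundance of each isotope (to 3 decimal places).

Writing the weighted mean with unknown fraction x of Da-65:
64.95601·x + 66.98768·(1 − x) = 65.693
(64.95601 − 66.98768)·x = 65.693 − 66.98768
x = -1.29468 / -2.03167 = 0.63725 → 63.725% Da-65, 36.275% Da-67.

Da-65: 63.725%, Da-67: 36.275%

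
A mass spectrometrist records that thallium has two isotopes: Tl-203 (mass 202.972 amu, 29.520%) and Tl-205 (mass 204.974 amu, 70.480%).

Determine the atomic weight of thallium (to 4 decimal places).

204.3830 amu

Weight each isotope mass by its fractional abundance: 0.29520 × 202.972 + 0.70480 × 204.974
= 59.91733 + 144.46568 = 204.38301 amu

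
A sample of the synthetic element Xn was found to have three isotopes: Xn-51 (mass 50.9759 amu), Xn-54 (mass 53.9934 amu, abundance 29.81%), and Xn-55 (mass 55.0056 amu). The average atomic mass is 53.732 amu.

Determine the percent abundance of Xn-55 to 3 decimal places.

Let x and y be the fractions of Xn-51 and Xn-55. Then x + y = 1 − 0.2981 = 0.7019 and 50.9759x + 55.0056y = 53.732 − 0.2981×53.9934 = 37.63656746.
Substituting: 50.9759x + 55.0056(0.7019 − x) = 37.63656746
(50.9759 − 55.0056)x = -0.97186318  ⇒  x = 0.24118, y = 0.46072
Xn-51: 24.118%, Xn-55: 46.072%.

46.072%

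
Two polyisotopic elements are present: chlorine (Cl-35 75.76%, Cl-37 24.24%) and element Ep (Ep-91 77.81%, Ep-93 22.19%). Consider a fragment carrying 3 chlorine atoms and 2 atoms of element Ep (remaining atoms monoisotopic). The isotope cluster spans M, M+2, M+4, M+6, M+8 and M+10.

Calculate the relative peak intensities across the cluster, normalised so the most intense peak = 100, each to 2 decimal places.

Chlorine pattern (n=3): 0.4348304 : 0.41738208 : 0.13354464 : 0.01424288
Element Ep pattern (n=2): 0.60543961 : 0.34532078 : 0.04923961
Convolve the two distributions (both contribute in 2-u steps):
  M: 0.4348304×0.60543961 = 0.263264
  M+2: 0.4348304×0.34532078 + 0.41738208×0.60543961 = 0.402856
  M+4: 0.4348304×0.04923961 + 0.41738208×0.34532078 + 0.13354464×0.60543961 = 0.246395
  M+6: 0.41738208×0.04923961 + 0.13354464×0.34532078 + 0.01424288×0.60543961 = 0.075291
  M+8: 0.13354464×0.04923961 + 0.01424288×0.34532078 = 0.011494
  M+10: 0.01424288×0.04923961 = 0.000701
Scale to base peak (0.402856) = 100: 65.35 : 100.00 : 61.16 : 18.69 : 2.85 : 0.17

65.35 : 100.00 : 61.16 : 18.69 : 2.85 : 0.17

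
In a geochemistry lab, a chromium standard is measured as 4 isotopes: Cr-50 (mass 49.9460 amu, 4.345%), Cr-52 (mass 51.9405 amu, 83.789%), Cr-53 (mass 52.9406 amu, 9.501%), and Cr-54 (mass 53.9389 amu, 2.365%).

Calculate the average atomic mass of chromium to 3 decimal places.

51.996 amu

Weight each isotope mass by its fractional abundance: 0.04345 × 49.9460 + 0.83789 × 51.9405 + 0.09501 × 52.9406 + 0.02365 × 53.9389
= 2.17015 + 43.52043 + 5.02989 + 1.27565 = 51.99612 amu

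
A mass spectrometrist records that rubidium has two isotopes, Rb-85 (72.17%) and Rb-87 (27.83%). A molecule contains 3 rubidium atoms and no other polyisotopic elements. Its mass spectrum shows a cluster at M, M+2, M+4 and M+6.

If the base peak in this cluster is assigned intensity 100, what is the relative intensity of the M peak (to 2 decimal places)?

86.44

(0.7217 + 0.2783)^3 gives M 0.3759, M+2 0.4349, M+4 0.1677, M+6 0.0216; the largest is M+2.
P(M+2) = C(3,1) × 0.7217^2 × 0.2783^1 = 3 × 0.52085089 × 0.2783 = 0.434858 (base)
P(M) = C(3,0) × 0.7217^3 × 0.2783^0 = 1 × 0.37589809 × 1.0000 = 0.375898
Relative intensity = 0.375898 / 0.434858 × 100 = 86.44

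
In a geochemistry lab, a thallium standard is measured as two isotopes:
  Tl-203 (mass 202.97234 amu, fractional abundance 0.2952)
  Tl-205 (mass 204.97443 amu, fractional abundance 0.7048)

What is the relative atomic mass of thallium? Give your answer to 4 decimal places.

Average mass = Σ (abundance × isotope mass) = 0.2952 × 202.97234 + 0.7048 × 204.97443
= 59.917435 + 144.465978 = 204.383413 amu

204.3834 amu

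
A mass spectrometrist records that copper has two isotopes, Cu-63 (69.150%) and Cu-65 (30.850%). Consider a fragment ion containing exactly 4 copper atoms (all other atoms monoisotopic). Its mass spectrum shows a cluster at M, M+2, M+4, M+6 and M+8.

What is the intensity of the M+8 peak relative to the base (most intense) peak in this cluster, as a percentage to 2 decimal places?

2.22%

(0.69150 + 0.30850)^4 gives M 0.2286, M+2 0.4080, M+4 0.2731, M+6 0.0812, M+8 0.0091; the largest is M+2.
P(M+2) = C(4,1) × 0.69150^3 × 0.30850^1 = 4 × 0.33065611 × 0.3085 = 0.408030 (base)
P(M+8) = C(4,4) × 0.69150^0 × 0.30850^4 = 1 × 1.0000 × 0.00905776 = 0.009058
Relative intensity = 0.009058 / 0.408030 × 100 = 2.22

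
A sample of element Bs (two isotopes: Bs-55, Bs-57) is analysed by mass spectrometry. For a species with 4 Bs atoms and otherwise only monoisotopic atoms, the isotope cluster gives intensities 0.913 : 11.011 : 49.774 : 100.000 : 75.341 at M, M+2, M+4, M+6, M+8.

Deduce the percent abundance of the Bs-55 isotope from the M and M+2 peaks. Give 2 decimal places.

24.91%

Let p = fractional abundance of Bs-55. I(M+2)/I(M) = [C(4,1)·p^3·(1−p)] / p^4 = 4·(1−p)/p = 11.011/0.913 = 12.0602
(1−p)/p = 12.0602/4 = 3.0151  ⇒  p = 1/(1 + 3.0151) = 0.2491
Bs-55: 24.91%, Bs-57: 75.09%.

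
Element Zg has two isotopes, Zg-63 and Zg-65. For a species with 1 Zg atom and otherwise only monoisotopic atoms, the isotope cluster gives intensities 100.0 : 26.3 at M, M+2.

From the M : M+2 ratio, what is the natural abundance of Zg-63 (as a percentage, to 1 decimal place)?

Let p = fractional abundance of Zg-63. I(M+2)/I(M) = [C(1,1)·p^0·(1−p)] / p^1 = 1·(1−p)/p = 26.3/100.0 = 0.2630
(1−p)/p = 0.2630/1 = 0.2630  ⇒  p = 1/(1 + 0.2630) = 0.7918
Zg-63: 79.2%, Zg-65: 20.8%.

79.2%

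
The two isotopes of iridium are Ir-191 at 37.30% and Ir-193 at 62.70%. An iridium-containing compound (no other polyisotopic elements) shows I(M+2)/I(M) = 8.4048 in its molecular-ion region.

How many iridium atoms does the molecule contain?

5

For n independent Ir atoms, I(M+2)/I(M) = n · (abundance Ir-193) / (abundance Ir-191) = n · 0.6270/0.3730.
n = 8.4048 × 0.3730/0.6270 = 5.00 ≈ 5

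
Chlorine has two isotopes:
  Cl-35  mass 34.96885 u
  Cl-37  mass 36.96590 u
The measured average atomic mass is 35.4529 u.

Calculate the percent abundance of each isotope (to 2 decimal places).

With x = fraction of Cl-35 (so Cl-37 is 1 − x):
34.96885·x + 36.96590·(1 − x) = 35.4529
(34.96885 − 36.96590)·x = 35.4529 − 36.96590
x = -1.51300 / -1.99705 = 0.75762 → 75.76% Cl-35, 24.24% Cl-37.

Cl-35: 75.76%, Cl-37: 24.24%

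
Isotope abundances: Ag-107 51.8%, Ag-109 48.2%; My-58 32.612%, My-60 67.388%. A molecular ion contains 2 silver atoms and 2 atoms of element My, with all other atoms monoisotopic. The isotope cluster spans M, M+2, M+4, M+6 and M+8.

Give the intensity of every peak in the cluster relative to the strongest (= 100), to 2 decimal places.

Silver pattern (n=2): 0.268324 : 0.499352 : 0.232324
Element My pattern (n=2): 0.10635425 : 0.43953149 : 0.45411425
Convolve the two distributions (both contribute in 2-u steps):
  M: 0.268324×0.10635425 = 0.028537
  M+2: 0.268324×0.43953149 + 0.499352×0.10635425 = 0.171045
  M+4: 0.268324×0.45411425 + 0.499352×0.43953149 + 0.232324×0.10635425 = 0.366039
  M+6: 0.499352×0.45411425 + 0.232324×0.43953149 = 0.328877
  M+8: 0.232324×0.45411425 = 0.105502
Scale to base peak (0.366039) = 100: 7.80 : 46.73 : 100.00 : 89.85 : 28.82

7.80 : 46.73 : 100.00 : 89.85 : 28.82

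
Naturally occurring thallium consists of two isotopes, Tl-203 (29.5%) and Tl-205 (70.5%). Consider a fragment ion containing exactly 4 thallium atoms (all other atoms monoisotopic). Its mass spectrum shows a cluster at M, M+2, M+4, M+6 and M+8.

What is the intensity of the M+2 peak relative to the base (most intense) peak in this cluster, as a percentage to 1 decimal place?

17.5%

Binomial terms of (0.295 + 0.705)^4: M 0.0076, M+2 0.0724, M+4 0.2595, M+6 0.4135, M+8 0.2470 → M+6 is the base peak.
P(M+6) = C(4,3) × 0.295^1 × 0.705^3 = 4 × 0.2950 × 0.35040263 = 0.413475 (base)
P(M+2) = C(4,1) × 0.295^3 × 0.705^1 = 4 × 0.02567237 × 0.7050 = 0.072396
Relative intensity = 0.072396 / 0.413475 × 100 = 17.5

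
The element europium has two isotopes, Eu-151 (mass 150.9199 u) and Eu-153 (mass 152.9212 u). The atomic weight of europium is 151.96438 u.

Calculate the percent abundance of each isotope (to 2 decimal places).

Let x be the fractional abundance of Eu-151; then Eu-153 has abundance 1 − x.
150.9199·x + 152.9212·(1 − x) = 151.96438
(150.9199 − 152.9212)·x = 151.96438 − 152.9212
x = -0.95682 / -2.0013 = 0.47810 → 47.81% Eu-151, 52.19% Eu-153.

Eu-151: 47.81%, Eu-153: 52.19%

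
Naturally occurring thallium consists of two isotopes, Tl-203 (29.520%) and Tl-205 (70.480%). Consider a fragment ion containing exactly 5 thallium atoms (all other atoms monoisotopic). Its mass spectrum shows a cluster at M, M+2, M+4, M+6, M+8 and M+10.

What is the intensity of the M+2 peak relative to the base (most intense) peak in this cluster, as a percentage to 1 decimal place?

7.3%

Term probabilities: M 0.0022, M+2 0.0268, M+4 0.1278, M+6 0.3051, M+8 0.3642, M+10 0.1739. Base peak = M+8.
P(M+8) = C(5,4) × 0.29520^1 × 0.70480^4 = 5 × 0.2952 × 0.24675365 = 0.364208 (base)
P(M+2) = C(5,1) × 0.29520^4 × 0.70480^1 = 5 × 0.00759391 × 0.7048 = 0.026761
Relative intensity = 0.026761 / 0.364208 × 100 = 7.3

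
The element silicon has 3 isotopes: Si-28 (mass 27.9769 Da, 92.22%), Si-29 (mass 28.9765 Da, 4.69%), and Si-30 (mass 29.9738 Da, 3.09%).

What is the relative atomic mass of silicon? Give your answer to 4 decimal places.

28.0855 Da

Average mass = Σ (abundance × isotope mass) = 0.9222 × 27.9769 + 0.0469 × 28.9765 + 0.0309 × 29.9738
= 25.80030 + 1.35900 + 0.92619 = 28.08549 Da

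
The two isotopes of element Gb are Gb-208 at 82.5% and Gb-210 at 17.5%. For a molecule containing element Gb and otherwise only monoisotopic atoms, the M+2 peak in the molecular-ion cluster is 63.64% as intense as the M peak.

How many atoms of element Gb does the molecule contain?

3

For n independent Gb atoms, I(M+2)/I(M) = n · (abundance Gb-210) / (abundance Gb-208) = n · 0.175/0.825.
n = 0.6364 × 0.825/0.175 = 3.00 ≈ 3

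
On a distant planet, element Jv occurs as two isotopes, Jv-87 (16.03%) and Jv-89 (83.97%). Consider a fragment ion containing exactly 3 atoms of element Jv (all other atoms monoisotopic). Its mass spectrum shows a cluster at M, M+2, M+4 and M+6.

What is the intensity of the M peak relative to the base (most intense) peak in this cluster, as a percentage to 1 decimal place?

0.7%

(0.1603 + 0.8397)^3 gives M 0.0041, M+2 0.0647, M+4 0.3391, M+6 0.5921; the largest is M+6.
P(M+6) = C(3,3) × 0.1603^0 × 0.8397^3 = 1 × 1.0000 × 0.59206919 = 0.592069 (base)
P(M) = C(3,0) × 0.1603^3 × 0.8397^0 = 1 × 0.00411908 × 1.0000 = 0.004119
Relative intensity = 0.004119 / 0.592069 × 100 = 0.7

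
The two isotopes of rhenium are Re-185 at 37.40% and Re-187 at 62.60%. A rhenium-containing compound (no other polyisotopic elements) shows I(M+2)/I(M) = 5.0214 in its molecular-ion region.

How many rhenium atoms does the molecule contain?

The M+2/M ratio from n Re atoms is n · q/p = n · 0.6260/0.3740.
n = 5.0214 × 0.3740/0.6260 = 3.00 ≈ 3

3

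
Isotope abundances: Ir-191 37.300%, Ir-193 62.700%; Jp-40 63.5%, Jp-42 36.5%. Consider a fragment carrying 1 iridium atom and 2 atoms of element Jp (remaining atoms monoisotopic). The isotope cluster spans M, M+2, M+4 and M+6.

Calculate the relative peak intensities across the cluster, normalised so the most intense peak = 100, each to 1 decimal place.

35.3 : 100.0 : 79.9 : 19.6

Iridium pattern (n=1): 0.3730 : 0.6270
Element Jp pattern (n=2): 0.403225 : 0.46355 : 0.133225
Convolve the two distributions (both contribute in 2-u steps):
  M: 0.3730×0.403225 = 0.150403
  M+2: 0.3730×0.46355 + 0.6270×0.403225 = 0.425726
  M+4: 0.3730×0.133225 + 0.6270×0.46355 = 0.340339
  M+6: 0.6270×0.133225 = 0.083532
Scale to base peak (0.425726) = 100: 35.3 : 100.0 : 79.9 : 19.6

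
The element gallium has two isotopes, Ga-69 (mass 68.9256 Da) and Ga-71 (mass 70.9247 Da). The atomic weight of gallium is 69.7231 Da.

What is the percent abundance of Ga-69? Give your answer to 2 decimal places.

With x = fraction of Ga-69 (so Ga-71 is 1 − x):
68.9256·x + 70.9247·(1 − x) = 69.7231
(68.9256 − 70.9247)·x = 69.7231 − 70.9247
x = -1.2016 / -1.9991 = 0.60107 → 60.11% Ga-69, 39.89% Ga-71.

60.11%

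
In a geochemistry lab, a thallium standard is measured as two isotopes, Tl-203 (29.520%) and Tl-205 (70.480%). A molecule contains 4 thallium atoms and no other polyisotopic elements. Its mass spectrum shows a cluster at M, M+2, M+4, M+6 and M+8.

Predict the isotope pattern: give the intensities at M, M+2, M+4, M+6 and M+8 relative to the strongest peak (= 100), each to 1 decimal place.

1.8 : 17.5 : 62.8 : 100.0 : 59.7

The 4 Tl atoms are independent, so intensities follow the terms of (0.29520 + 0.70480)^4.
P(M) = 0.29520^4 = 0.007594
P(M+2) = 4 × 0.29520^3 × 0.70480^1 = 0.072523
P(M+4) = 6 × 0.29520^2 × 0.70480^2 = 0.259726
P(M+6) = 4 × 0.29520^1 × 0.70480^3 = 0.413403
P(M+8) = 0.70480^4 = 0.246754
The M+6 peak is largest (0.413403); scaling to 100 gives 1.8 : 17.5 : 62.8 : 100.0 : 59.7.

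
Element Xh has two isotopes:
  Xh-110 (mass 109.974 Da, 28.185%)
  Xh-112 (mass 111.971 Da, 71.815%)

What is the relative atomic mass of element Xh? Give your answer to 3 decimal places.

111.408 Da

Weight each isotope mass by its fractional abundance: 0.28185 × 109.974 + 0.71815 × 111.971
= 30.9962 + 80.4120 = 111.4082 Da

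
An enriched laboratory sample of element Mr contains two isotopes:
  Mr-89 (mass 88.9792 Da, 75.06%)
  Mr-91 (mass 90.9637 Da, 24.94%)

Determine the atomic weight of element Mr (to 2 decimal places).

89.47 Da

Average mass = Σ (abundance × isotope mass) = 0.7506 × 88.9792 + 0.2494 × 90.9637
= 66.78779 + 22.68635 = 89.47414 Da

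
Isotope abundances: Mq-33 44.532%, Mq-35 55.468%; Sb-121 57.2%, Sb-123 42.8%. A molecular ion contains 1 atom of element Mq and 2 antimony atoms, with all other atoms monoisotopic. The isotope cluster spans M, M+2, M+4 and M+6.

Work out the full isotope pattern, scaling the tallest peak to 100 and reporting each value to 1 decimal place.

Element Mq pattern (n=1): 0.44532 : 0.55468
Antimony pattern (n=2): 0.327184 : 0.489632 : 0.183184
Convolve the two distributions (both contribute in 2-u steps):
  M: 0.44532×0.327184 = 0.145702
  M+2: 0.44532×0.489632 + 0.55468×0.327184 = 0.399525
  M+4: 0.44532×0.183184 + 0.55468×0.489632 = 0.353165
  M+6: 0.55468×0.183184 = 0.101609
Scale to base peak (0.399525) = 100: 36.5 : 100.0 : 88.4 : 25.4

36.5 : 100.0 : 88.4 : 25.4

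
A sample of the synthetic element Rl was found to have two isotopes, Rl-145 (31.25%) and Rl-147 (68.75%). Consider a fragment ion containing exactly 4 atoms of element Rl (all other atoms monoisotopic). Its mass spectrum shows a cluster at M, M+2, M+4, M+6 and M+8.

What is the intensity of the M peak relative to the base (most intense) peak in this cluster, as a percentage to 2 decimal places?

Term probabilities: M 0.0095, M+2 0.0839, M+4 0.2769, M+6 0.4062, M+8 0.2234. Base peak = M+6.
P(M+6) = C(4,3) × 0.3125^1 × 0.6875^3 = 4 × 0.3125 × 0.32495117 = 0.406189 (base)
P(M) = C(4,0) × 0.3125^4 × 0.6875^0 = 1 × 0.00953674 × 1.0000 = 0.009537
Relative intensity = 0.009537 / 0.406189 × 100 = 2.35

2.35%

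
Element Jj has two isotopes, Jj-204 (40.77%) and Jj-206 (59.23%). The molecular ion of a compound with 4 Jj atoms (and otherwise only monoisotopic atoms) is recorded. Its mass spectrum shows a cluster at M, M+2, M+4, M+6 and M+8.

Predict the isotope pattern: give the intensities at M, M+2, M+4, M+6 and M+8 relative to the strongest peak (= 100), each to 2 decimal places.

7.90 : 45.89 : 100.00 : 96.85 : 35.18

The 4 Jj atoms are independent, so intensities follow the terms of (0.4077 + 0.5923)^4.
P(M) = 0.4077^4 = 0.027629
P(M+2) = 4 × 0.4077^3 × 0.5923^1 = 0.160555
P(M+4) = 6 × 0.4077^2 × 0.5923^2 = 0.349878
P(M+6) = 4 × 0.4077^1 × 0.5923^3 = 0.338864
P(M+8) = 0.5923^4 = 0.123074
The M+4 peak is largest (0.349878); scaling to 100 gives 7.90 : 45.89 : 100.00 : 96.85 : 35.18.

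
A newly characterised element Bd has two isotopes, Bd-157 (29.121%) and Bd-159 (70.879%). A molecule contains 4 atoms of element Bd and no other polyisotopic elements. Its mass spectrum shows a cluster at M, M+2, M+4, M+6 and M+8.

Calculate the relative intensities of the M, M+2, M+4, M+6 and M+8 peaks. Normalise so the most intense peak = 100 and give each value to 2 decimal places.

1.73 : 16.88 : 61.63 : 100.00 : 60.85

Expanding (0.29121 + 0.70879)^4:
P(M) = 0.29121^4 = 0.007192
P(M+2) = 4 × 0.29121^3 × 0.70879^1 = 0.070016
P(M+4) = 6 × 0.29121^2 × 0.70879^2 = 0.255622
P(M+6) = 4 × 0.29121^1 × 0.70879^3 = 0.414781
P(M+8) = 0.70879^4 = 0.252389
The M+6 peak is largest (0.414781); scaling to 100 gives 1.73 : 16.88 : 61.63 : 100.00 : 60.85.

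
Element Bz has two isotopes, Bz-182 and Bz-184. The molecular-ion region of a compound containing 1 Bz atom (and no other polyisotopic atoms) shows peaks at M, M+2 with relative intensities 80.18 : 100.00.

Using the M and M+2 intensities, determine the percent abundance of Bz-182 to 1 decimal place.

If p is the fraction of Bz that is Bz-182, then I(M+2)/I(M) = [C(1,1)·p^0·(1−p)] / p^1 = 1·(1−p)/p = 100.00/80.18 = 1.2472
(1−p)/p = 1.2472/1 = 1.2472  ⇒  p = 1/(1 + 1.2472) = 0.4450
Bz-182: 44.5%, Bz-184: 55.5%.

44.5%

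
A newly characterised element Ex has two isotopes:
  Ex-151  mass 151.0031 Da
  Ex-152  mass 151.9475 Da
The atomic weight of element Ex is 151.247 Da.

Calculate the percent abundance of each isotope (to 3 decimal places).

Ex-151: 74.174%, Ex-152: 25.826%

Writing the weighted mean with unknown fraction x of Ex-151:
151.0031·x + 151.9475·(1 − x) = 151.247
(151.0031 − 151.9475)·x = 151.247 − 151.9475
x = -0.7005 / -0.9444 = 0.74174 → 74.174% Ex-151, 25.826% Ex-152.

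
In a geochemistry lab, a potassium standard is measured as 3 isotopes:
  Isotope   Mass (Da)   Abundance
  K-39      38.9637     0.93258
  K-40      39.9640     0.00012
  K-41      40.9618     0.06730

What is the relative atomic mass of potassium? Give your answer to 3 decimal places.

39.098 Da

Ar = Σ fᵢ·mᵢ = 0.93258 × 38.9637 + 0.00012 × 39.9640 + 0.06730 × 40.9618
= 36.33677 + 0.00480 + 2.75673 = 39.09830 Da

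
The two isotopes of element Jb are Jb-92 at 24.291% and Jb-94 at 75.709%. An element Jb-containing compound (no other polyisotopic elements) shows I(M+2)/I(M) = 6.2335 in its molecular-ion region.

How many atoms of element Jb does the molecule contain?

2

The M+2/M ratio from n Jb atoms is n · q/p = n · 0.75709/0.24291.
n = 6.2335 × 0.24291/0.75709 = 2.00 ≈ 2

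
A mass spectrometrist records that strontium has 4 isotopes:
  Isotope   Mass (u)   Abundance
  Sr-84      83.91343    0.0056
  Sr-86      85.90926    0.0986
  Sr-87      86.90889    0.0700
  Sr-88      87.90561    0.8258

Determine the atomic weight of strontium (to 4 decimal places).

87.6166 u

Average mass = Σ (abundance × isotope mass) = 0.0056 × 83.91343 + 0.0986 × 85.90926 + 0.0700 × 86.90889 + 0.8258 × 87.90561
= 0.469915 + 8.470653 + 6.083622 + 72.592453 = 87.616643 u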